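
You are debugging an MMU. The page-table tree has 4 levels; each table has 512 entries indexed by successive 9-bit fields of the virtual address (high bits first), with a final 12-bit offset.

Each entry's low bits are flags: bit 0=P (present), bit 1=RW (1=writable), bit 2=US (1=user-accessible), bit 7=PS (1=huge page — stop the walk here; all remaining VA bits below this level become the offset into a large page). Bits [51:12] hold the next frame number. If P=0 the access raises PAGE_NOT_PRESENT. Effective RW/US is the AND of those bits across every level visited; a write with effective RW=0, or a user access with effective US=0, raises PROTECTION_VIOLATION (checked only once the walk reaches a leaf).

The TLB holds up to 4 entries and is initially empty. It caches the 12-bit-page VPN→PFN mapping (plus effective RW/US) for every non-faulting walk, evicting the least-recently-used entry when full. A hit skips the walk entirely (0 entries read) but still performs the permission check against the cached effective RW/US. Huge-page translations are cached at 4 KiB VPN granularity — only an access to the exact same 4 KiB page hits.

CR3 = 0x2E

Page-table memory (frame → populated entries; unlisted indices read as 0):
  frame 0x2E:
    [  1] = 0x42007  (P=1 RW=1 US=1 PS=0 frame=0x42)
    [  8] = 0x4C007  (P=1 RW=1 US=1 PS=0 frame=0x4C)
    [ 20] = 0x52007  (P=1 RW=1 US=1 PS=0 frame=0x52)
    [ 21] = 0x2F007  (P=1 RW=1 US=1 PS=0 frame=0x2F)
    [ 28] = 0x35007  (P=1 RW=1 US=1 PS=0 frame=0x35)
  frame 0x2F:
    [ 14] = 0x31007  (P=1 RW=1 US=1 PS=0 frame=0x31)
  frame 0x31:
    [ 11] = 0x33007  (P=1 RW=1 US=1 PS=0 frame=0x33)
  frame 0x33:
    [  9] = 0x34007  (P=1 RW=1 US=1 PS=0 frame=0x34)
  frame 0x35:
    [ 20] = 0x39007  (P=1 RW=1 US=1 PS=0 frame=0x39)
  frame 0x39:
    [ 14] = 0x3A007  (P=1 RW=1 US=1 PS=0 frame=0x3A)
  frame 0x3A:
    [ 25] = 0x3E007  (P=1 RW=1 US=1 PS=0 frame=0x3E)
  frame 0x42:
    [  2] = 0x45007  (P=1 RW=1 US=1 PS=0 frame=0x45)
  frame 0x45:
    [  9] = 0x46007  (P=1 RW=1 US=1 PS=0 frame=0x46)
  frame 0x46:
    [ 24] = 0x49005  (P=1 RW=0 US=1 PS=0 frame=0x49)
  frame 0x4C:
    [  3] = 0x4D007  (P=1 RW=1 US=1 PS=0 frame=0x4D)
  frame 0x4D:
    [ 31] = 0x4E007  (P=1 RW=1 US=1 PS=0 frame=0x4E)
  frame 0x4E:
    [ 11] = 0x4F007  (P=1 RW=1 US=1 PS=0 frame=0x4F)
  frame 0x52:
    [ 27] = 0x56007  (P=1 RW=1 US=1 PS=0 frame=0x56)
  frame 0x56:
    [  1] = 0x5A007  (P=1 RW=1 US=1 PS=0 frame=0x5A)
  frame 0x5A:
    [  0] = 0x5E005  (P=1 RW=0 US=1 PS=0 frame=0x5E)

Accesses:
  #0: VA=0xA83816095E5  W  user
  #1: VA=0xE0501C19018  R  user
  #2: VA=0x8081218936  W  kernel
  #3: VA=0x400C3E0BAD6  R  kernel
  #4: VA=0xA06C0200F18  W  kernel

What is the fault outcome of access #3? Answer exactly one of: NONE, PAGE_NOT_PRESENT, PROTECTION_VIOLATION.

Walk each access:
#0 VA=0xA83816095E5 (w,user):
  lvl0: tbl 0x2E, slot 21 ⇒ 0x2F007 (P1/RW1/US1/PS0)
  lvl1: tbl 0x2F, slot 14 ⇒ 0x31007 (P1/RW1/US1/PS0)
  lvl2: tbl 0x31, slot 11 ⇒ 0x33007 (P1/RW1/US1/PS0)
  lvl3: tbl 0x33, slot 9 ⇒ 0x34007 (P1/RW1/US1/PS0)
  ✓ 0x345E5  — 4 lookups
#1 VA=0xE0501C19018 (r,user):
  lvl0: tbl 0x2E, slot 28 ⇒ 0x35007 (P1/RW1/US1/PS0)
  lvl1: tbl 0x35, slot 20 ⇒ 0x39007 (P1/RW1/US1/PS0)
  lvl2: tbl 0x39, slot 14 ⇒ 0x3A007 (P1/RW1/US1/PS0)
  lvl3: tbl 0x3A, slot 25 ⇒ 0x3E007 (P1/RW1/US1/PS0)
  ✓ 0x3E018  — 4 lookups
#2 VA=0x8081218936 (w,kernel):
  lvl0: tbl 0x2E, slot 1 ⇒ 0x42007 (P1/RW1/US1/PS0)
  lvl1: tbl 0x42, slot 2 ⇒ 0x45007 (P1/RW1/US1/PS0)
  lvl2: tbl 0x45, slot 9 ⇒ 0x46007 (P1/RW1/US1/PS0)
  lvl3: tbl 0x46, slot 24 ⇒ 0x49005 (P1/RW0/US1/PS0)
  → PROTECTION_VIOLATION  (4 entries read)
#3 VA=0x400C3E0BAD6 (r,kernel):
  lvl0: tbl 0x2E, slot 8 ⇒ 0x4C007 (P1/RW1/US1/PS0)
  lvl1: tbl 0x4C, slot 3 ⇒ 0x4D007 (P1/RW1/US1/PS0)
  lvl2: tbl 0x4D, slot 31 ⇒ 0x4E007 (P1/RW1/US1/PS0)
  lvl3: tbl 0x4E, slot 11 ⇒ 0x4F007 (P1/RW1/US1/PS0)
  ✓ 0x4FAD6  — 4 lookups
#4 VA=0xA06C0200F18 (w,kernel):
  lvl0: tbl 0x2E, slot 20 ⇒ 0x52007 (P1/RW1/US1/PS0)
  lvl1: tbl 0x52, slot 27 ⇒ 0x56007 (P1/RW1/US1/PS0)
  lvl2: tbl 0x56, slot 1 ⇒ 0x5A007 (P1/RW1/US1/PS0)
  lvl3: tbl 0x5A, slot 0 ⇒ 0x5E005 (P1/RW0/US1/PS0)
  → PROTECTION_VIOLATION  (4 entries read)

Access #3 fault: NONE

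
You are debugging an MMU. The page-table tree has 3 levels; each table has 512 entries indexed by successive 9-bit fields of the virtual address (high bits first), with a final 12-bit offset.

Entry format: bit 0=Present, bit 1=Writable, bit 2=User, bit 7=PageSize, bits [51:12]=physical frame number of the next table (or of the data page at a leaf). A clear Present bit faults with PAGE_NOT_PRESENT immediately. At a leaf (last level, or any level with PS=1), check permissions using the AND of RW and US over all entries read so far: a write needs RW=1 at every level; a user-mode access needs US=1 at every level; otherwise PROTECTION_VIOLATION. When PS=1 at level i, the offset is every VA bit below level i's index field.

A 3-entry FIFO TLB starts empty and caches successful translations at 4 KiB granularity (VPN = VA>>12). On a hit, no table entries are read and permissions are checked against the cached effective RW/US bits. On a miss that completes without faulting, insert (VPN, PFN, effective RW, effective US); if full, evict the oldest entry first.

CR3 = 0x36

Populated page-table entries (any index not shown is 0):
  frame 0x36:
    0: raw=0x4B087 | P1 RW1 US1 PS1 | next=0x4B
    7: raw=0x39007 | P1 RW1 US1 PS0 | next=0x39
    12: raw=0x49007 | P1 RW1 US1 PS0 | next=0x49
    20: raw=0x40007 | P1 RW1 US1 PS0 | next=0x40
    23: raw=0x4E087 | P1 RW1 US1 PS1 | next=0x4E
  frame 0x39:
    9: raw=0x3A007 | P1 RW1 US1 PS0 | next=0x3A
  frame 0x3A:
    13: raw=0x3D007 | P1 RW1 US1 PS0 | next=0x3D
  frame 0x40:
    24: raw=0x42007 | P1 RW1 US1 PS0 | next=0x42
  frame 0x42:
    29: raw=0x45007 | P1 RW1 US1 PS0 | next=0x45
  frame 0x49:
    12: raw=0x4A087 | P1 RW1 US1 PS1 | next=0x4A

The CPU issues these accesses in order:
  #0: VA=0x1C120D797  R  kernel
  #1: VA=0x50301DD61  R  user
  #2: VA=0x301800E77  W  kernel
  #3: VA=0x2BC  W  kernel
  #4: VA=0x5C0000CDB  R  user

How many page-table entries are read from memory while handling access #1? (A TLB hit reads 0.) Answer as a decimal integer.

Walk each access:
#0 VA=0x1C120D797 (r,kernel):
  L0 @0x36[7] → 0x39007  P=1,RW=1,US=1,PS=0
  L1 @0x39[9] → 0x3A007  P=1,RW=1,US=1,PS=0
  L2 @0x3A[13] → 0x3D007  P=1,RW=1,US=1,PS=0
  ✓ 0x3D797  — 3 lookups
#1 VA=0x50301DD61 (r,user):
  L0 @0x36[20] → 0x40007  P=1,RW=1,US=1,PS=0
  L1 @0x40[24] → 0x42007  P=1,RW=1,US=1,PS=0
  L2 @0x42[29] → 0x45007  P=1,RW=1,US=1,PS=0
  ✓ 0x45D61  — 3 lookups
#2 VA=0x301800E77 (w,kernel):
  L0 @0x36[12] → 0x49007  P=1,RW=1,US=1,PS=0
  L1 @0x49[12] → 0x4A087  P=1,RW=1,US=1,PS=1
  ✓ 0x4AE77 (huge @L1)  — 2 lookups
#3 VA=0x2BC (w,kernel):
  L0 @0x36[0] → 0x4B087  P=1,RW=1,US=1,PS=1
  ✓ 0x4B2BC (huge @L0)  — 1 lookups
#4 VA=0x5C0000CDB (r,user):
  L0 @0x36[23] → 0x4E087  P=1,RW=1,US=1,PS=1
  ✓ 0x4ECDB (huge @L0)  — 1 lookups

Entries read for #1: 3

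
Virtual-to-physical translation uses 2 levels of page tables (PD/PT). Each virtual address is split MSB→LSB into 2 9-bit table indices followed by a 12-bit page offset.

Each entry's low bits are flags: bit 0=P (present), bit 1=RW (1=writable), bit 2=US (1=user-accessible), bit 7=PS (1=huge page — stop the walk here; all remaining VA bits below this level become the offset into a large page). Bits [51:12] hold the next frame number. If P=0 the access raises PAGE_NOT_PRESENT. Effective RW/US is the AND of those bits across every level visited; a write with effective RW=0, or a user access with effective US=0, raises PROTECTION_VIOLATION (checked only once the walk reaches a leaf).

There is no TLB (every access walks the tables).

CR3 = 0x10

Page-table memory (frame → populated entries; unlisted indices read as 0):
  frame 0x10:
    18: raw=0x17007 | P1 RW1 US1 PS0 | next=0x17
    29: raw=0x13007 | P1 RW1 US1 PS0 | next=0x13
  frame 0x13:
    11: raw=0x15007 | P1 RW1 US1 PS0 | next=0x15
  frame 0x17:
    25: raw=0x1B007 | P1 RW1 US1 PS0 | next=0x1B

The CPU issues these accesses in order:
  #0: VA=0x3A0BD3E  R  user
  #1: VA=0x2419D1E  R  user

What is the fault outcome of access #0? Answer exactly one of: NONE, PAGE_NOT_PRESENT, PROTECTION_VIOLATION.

Per-access translation:
#0 VA=0x3A0BD3E (r,user):
  [0] read 0x10 idx=29: raw=0x13007 flags P=1 W=1 U=1 S=0
  [1] read 0x13 idx=11: raw=0x15007 flags P=1 W=1 U=1 S=0
  → PA=0x15D3E  (2 entries read)
#1 VA=0x2419D1E (r,user):
  [0] read 0x10 idx=18: raw=0x17007 flags P=1 W=1 U=1 S=0
  [1] read 0x17 idx=25: raw=0x1B007 flags P=1 W=1 U=1 S=0
  → PA=0x1BD1E  (2 entries read)

Access #0 fault: NONE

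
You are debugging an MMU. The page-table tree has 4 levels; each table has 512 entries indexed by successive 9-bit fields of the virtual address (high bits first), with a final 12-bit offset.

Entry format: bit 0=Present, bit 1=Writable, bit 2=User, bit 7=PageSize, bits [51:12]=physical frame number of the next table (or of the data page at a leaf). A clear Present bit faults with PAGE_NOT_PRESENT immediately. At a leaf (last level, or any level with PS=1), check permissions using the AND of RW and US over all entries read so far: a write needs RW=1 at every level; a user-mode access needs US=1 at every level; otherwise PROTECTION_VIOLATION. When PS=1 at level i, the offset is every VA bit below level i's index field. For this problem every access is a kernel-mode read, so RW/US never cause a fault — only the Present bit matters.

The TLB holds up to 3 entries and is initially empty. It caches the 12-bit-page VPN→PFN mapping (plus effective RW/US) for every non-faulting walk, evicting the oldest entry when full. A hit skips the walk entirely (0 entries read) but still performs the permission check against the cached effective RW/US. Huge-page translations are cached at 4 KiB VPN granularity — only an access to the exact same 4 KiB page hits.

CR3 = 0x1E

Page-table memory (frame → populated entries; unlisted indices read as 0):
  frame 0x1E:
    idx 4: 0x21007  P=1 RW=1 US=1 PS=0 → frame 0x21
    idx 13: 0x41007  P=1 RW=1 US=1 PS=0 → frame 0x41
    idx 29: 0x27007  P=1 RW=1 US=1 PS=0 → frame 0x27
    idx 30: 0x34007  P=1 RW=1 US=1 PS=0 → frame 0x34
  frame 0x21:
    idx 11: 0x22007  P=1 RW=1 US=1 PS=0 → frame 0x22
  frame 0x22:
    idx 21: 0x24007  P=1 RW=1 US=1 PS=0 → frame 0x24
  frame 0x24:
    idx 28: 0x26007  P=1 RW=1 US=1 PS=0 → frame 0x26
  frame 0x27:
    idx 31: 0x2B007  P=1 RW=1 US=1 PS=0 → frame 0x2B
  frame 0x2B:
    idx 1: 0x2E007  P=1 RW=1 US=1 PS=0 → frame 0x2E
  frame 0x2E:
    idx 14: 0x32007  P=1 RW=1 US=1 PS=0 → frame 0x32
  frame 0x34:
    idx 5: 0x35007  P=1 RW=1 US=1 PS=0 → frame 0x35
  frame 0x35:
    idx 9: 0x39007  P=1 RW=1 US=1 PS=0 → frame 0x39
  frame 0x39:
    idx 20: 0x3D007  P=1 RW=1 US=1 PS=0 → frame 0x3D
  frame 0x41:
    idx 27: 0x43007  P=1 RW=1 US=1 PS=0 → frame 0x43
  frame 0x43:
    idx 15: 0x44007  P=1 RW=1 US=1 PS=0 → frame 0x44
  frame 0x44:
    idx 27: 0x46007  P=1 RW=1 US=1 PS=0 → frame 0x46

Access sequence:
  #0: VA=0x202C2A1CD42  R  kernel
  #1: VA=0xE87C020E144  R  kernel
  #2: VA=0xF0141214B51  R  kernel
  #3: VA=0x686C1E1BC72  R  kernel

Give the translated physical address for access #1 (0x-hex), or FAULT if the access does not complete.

Walk each access:
#0 VA=0x202C2A1CD42 (r,kernel):
  L0: frame=0x1E idx=4 entry=0x21007 [P=1 RW=1 US=1 PS=0]
  L1: frame=0x21 idx=11 entry=0x22007 [P=1 RW=1 US=1 PS=0]
  L2: frame=0x22 idx=21 entry=0x24007 [P=1 RW=1 US=1 PS=0]
  L3: frame=0x24 idx=28 entry=0x26007 [P=1 RW=1 US=1 PS=0]
  ✓ 0x26D42  — 4 lookups
#1 VA=0xE87C020E144 (r,kernel):
  L0: frame=0x1E idx=29 entry=0x27007 [P=1 RW=1 US=1 PS=0]
  L1: frame=0x27 idx=31 entry=0x2B007 [P=1 RW=1 US=1 PS=0]
  L2: frame=0x2B idx=1 entry=0x2E007 [P=1 RW=1 US=1 PS=0]
  L3: frame=0x2E idx=14 entry=0x32007 [P=1 RW=1 US=1 PS=0]
  ✓ 0x32144  — 4 lookups
#2 VA=0xF0141214B51 (r,kernel):
  L0: frame=0x1E idx=30 entry=0x34007 [P=1 RW=1 US=1 PS=0]
  L1: frame=0x34 idx=5 entry=0x35007 [P=1 RW=1 US=1 PS=0]
  L2: frame=0x35 idx=9 entry=0x39007 [P=1 RW=1 US=1 PS=0]
  L3: frame=0x39 idx=20 entry=0x3D007 [P=1 RW=1 US=1 PS=0]
  ✓ 0x3DB51  — 4 lookups
#3 VA=0x686C1E1BC72 (r,kernel):
  L0: frame=0x1E idx=13 entry=0x41007 [P=1 RW=1 US=1 PS=0]
  L1: frame=0x41 idx=27 entry=0x43007 [P=1 RW=1 US=1 PS=0]
  L2: frame=0x43 idx=15 entry=0x44007 [P=1 RW=1 US=1 PS=0]
  L3: frame=0x44 idx=27 entry=0x46007 [P=1 RW=1 US=1 PS=0]
  ✓ 0x46C72  — 4 lookups

Access #1 PA: 0x32144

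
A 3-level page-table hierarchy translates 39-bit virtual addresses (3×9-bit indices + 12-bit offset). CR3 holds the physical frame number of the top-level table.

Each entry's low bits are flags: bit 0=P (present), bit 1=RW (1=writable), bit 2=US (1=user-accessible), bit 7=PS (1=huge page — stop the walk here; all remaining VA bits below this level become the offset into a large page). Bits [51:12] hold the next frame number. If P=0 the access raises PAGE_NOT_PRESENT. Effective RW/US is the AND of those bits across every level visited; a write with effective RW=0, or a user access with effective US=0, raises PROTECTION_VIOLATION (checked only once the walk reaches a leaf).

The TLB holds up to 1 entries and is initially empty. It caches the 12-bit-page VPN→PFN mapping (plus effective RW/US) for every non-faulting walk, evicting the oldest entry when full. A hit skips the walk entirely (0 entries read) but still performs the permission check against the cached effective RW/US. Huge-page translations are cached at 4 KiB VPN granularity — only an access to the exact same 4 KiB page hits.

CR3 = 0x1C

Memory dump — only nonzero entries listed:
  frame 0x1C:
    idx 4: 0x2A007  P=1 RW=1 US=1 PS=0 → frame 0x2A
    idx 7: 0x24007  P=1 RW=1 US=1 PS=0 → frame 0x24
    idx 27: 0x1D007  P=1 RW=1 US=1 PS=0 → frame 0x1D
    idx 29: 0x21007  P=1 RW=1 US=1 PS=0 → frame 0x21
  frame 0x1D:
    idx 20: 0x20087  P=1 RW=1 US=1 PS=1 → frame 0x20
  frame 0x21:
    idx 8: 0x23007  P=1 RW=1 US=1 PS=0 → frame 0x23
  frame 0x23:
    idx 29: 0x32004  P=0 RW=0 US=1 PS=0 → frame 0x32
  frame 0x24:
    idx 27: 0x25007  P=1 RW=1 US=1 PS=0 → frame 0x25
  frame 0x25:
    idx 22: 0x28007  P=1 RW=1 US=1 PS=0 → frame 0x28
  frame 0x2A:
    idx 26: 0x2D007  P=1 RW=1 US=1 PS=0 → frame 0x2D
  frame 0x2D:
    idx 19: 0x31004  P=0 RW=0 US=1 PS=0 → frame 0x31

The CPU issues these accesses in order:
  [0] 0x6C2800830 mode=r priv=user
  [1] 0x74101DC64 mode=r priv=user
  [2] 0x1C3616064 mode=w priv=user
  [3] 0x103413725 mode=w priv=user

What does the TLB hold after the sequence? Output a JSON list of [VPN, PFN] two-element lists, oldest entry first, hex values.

Per-access translation:
#0 VA=0x6C2800830 (r,user):
  [0] read 0x1C idx=27: raw=0x1D007 flags P=1 W=1 U=1 S=0
  [1] read 0x1D idx=20: raw=0x20087 flags P=1 W=1 U=1 S=1
  → PA=0x20830 (huge @L1)  (2 entries read)
#1 VA=0x74101DC64 (r,user):
  [0] read 0x1C idx=29: raw=0x21007 flags P=1 W=1 U=1 S=0
  [1] read 0x21 idx=8: raw=0x23007 flags P=1 W=1 U=1 S=0
  [2] read 0x23 idx=29: raw=0x32004 flags P=0 W=0 U=1 S=0
  ✗ PAGE_NOT_PRESENT  [3 reads]
#2 VA=0x1C3616064 (w,user):
  [0] read 0x1C idx=7: raw=0x24007 flags P=1 W=1 U=1 S=0
  [1] read 0x24 idx=27: raw=0x25007 flags P=1 W=1 U=1 S=0
  [2] read 0x25 idx=22: raw=0x28007 flags P=1 W=1 U=1 S=0
  → PA=0x28064  (3 entries read)
#3 VA=0x103413725 (w,user):
  [0] read 0x1C idx=4: raw=0x2A007 flags P=1 W=1 U=1 S=0
  [1] read 0x2A idx=26: raw=0x2D007 flags P=1 W=1 U=1 S=0
  [2] read 0x2D idx=19: raw=0x31004 flags P=0 W=0 U=1 S=0
  ✗ PAGE_NOT_PRESENT  [3 reads]

TLB: [["0x1C3616", "0x28"]]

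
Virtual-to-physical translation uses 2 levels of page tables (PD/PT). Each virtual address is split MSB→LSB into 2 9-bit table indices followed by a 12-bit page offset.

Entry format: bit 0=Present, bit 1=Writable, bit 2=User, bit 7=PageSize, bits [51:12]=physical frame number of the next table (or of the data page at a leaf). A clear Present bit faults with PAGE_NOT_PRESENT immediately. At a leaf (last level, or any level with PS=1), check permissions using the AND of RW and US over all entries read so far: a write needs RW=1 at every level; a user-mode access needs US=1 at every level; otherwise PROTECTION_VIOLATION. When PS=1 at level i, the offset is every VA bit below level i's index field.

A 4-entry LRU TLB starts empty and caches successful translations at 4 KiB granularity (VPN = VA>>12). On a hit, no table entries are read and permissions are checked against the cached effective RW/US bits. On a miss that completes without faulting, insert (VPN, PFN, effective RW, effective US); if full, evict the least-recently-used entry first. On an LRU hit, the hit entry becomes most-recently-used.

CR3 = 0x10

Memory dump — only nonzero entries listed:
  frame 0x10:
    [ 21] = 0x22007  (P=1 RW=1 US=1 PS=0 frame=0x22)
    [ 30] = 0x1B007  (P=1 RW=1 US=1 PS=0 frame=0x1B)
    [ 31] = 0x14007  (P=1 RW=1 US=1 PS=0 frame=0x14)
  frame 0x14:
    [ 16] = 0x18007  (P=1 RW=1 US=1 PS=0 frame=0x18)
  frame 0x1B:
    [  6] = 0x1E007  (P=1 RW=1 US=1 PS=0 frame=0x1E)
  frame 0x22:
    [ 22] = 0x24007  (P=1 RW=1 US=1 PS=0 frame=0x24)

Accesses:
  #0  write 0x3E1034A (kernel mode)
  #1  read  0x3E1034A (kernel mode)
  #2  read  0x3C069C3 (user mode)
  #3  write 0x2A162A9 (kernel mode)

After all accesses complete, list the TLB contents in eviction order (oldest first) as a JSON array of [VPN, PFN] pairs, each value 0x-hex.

Walk each access:
#0 VA=0x3E1034A (w,kernel):
  [0] read 0x10 idx=31: raw=0x14007 flags P=1 W=1 U=1 S=0
  [1] read 0x14 idx=16: raw=0x18007 flags P=1 W=1 U=1 S=0
  → PA=0x1834A  (2 entries read)
#1 VA=0x3E1034A (r,kernel):
  TLB hit vpn=0x3E10 → PA=0x1834A
#2 VA=0x3C069C3 (r,user):
  [0] read 0x10 idx=30: raw=0x1B007 flags P=1 W=1 U=1 S=0
  [1] read 0x1B idx=6: raw=0x1E007 flags P=1 W=1 U=1 S=0
  → PA=0x1E9C3  (2 entries read)
#3 VA=0x2A162A9 (w,kernel):
  [0] read 0x10 idx=21: raw=0x22007 flags P=1 W=1 U=1 S=0
  [1] read 0x22 idx=22: raw=0x24007 flags P=1 W=1 U=1 S=0
  → PA=0x242A9  (2 entries read)

TLB: [["0x3E10", "0x18"], ["0x3C06", "0x1E"], ["0x2A16", "0x24"]]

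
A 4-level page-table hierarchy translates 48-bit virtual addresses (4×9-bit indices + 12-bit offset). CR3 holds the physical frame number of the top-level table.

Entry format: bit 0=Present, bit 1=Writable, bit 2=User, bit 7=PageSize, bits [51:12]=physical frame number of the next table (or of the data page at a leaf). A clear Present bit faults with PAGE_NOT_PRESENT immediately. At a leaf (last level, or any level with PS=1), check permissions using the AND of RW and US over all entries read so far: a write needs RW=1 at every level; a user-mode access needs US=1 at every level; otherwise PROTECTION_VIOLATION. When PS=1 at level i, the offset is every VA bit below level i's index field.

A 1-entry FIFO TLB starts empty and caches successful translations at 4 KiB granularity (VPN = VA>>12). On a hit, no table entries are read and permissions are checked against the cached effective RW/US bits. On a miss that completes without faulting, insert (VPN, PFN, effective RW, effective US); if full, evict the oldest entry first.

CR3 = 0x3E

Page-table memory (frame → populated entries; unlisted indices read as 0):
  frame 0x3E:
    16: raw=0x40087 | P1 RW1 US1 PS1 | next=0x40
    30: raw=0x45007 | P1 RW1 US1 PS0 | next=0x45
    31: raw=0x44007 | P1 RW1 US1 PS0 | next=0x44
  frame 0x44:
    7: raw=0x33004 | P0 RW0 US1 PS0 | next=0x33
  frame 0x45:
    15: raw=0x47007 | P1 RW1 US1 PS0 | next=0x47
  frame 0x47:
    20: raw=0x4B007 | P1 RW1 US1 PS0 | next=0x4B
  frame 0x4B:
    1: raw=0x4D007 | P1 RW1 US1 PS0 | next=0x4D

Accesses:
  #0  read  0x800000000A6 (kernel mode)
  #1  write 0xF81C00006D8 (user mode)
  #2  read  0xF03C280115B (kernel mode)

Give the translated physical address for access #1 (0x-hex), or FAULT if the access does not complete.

Walk each access:
#0 VA=0x800000000A6 (r,kernel):
  [0] read 0x3E idx=16: raw=0x40087 flags P=1 W=1 U=1 S=1
  → PA=0x400A6 (huge @L0)  (1 entries read)
#1 VA=0xF81C00006D8 (w,user):
  [0] read 0x3E idx=31: raw=0x44007 flags P=1 W=1 U=1 S=0
  [1] read 0x44 idx=7: raw=0x33004 flags P=0 W=0 U=1 S=0
  ✗ PAGE_NOT_PRESENT  [2 reads]
#2 VA=0xF03C280115B (r,kernel):
  [0] read 0x3E idx=30: raw=0x45007 flags P=1 W=1 U=1 S=0
  [1] read 0x45 idx=15: raw=0x47007 flags P=1 W=1 U=1 S=0
  [2] read 0x47 idx=20: raw=0x4B007 flags P=1 W=1 U=1 S=0
  [3] read 0x4B idx=1: raw=0x4D007 flags P=1 W=1 U=1 S=0
  → PA=0x4D15B  (4 entries read)

Access #1 PA: FAULT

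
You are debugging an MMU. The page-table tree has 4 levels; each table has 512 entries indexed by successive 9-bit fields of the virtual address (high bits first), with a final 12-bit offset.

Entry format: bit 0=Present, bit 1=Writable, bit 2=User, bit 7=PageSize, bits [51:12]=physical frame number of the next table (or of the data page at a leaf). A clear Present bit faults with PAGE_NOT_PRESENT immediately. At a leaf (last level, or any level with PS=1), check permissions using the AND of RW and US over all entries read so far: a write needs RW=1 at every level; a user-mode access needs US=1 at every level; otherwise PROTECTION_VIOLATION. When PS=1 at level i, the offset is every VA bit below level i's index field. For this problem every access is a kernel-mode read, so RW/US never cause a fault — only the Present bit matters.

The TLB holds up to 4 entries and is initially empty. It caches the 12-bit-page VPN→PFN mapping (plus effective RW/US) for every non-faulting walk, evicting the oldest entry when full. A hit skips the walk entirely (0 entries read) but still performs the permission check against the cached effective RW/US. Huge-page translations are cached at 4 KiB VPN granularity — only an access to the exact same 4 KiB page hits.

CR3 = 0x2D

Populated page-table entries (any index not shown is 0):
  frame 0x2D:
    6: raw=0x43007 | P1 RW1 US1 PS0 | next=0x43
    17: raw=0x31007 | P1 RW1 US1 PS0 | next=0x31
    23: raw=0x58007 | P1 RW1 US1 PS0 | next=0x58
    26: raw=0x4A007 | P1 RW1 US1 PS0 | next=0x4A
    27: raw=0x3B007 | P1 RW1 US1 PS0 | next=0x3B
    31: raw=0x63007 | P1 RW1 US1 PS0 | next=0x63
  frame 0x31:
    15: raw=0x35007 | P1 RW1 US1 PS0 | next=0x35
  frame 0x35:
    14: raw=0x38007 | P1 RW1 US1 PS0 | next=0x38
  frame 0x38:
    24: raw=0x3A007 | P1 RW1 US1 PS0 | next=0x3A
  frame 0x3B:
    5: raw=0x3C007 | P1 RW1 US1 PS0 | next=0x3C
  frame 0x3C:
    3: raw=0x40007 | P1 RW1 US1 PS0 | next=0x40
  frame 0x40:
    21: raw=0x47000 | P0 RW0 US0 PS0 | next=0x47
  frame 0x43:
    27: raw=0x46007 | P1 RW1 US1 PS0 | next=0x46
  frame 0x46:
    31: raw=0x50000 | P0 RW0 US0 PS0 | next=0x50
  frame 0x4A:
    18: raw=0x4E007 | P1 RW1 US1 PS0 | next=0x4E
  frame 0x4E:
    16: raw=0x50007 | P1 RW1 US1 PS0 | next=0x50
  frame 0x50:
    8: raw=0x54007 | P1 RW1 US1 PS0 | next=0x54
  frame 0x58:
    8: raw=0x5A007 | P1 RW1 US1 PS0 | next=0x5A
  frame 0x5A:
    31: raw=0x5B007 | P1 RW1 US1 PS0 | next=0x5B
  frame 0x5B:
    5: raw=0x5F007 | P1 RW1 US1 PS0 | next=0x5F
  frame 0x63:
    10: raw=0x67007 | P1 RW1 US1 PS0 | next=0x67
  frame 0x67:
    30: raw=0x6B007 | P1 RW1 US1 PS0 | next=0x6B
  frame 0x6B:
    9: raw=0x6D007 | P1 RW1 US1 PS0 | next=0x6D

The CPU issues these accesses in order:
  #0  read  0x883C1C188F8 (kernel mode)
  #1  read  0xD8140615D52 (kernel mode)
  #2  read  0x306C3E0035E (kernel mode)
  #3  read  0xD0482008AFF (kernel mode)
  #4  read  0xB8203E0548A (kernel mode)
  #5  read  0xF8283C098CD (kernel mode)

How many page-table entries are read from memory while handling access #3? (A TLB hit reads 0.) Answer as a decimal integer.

Per-access translation:
#0 VA=0x883C1C188F8 (r,kernel):
  [0] read 0x2D idx=17: raw=0x31007 flags P=1 W=1 U=1 S=0
  [1] read 0x31 idx=15: raw=0x35007 flags P=1 W=1 U=1 S=0
  [2] read 0x35 idx=14: raw=0x38007 flags P=1 W=1 U=1 S=0
  [3] read 0x38 idx=24: raw=0x3A007 flags P=1 W=1 U=1 S=0
  ⇒ phys 0x3A8F8  [4 reads]
#1 VA=0xD8140615D52 (r,kernel):
  [0] read 0x2D idx=27: raw=0x3B007 flags P=1 W=1 U=1 S=0
  [1] read 0x3B idx=5: raw=0x3C007 flags P=1 W=1 U=1 S=0
  [2] read 0x3C idx=3: raw=0x40007 flags P=1 W=1 U=1 S=0
  [3] read 0x40 idx=21: raw=0x47000 flags P=0 W=0 U=0 S=0
  ⇒ fault: PAGE_NOT_PRESENT  — 4 lookups
#2 VA=0x306C3E0035E (r,kernel):
  [0] read 0x2D idx=6: raw=0x43007 flags P=1 W=1 U=1 S=0
  [1] read 0x43 idx=27: raw=0x46007 flags P=1 W=1 U=1 S=0
  [2] read 0x46 idx=31: raw=0x50000 flags P=0 W=0 U=0 S=0
  ⇒ fault: PAGE_NOT_PRESENT  — 3 lookups
#3 VA=0xD0482008AFF (r,kernel):
  [0] read 0x2D idx=26: raw=0x4A007 flags P=1 W=1 U=1 S=0
  [1] read 0x4A idx=18: raw=0x4E007 flags P=1 W=1 U=1 S=0
  [2] read 0x4E idx=16: raw=0x50007 flags P=1 W=1 U=1 S=0
  [3] read 0x50 idx=8: raw=0x54007 flags P=1 W=1 U=1 S=0
  ⇒ phys 0x54AFF  [4 reads]
#4 VA=0xB8203E0548A (r,kernel):
  [0] read 0x2D idx=23: raw=0x58007 flags P=1 W=1 U=1 S=0
  [1] read 0x58 idx=8: raw=0x5A007 flags P=1 W=1 U=1 S=0
  [2] read 0x5A idx=31: raw=0x5B007 flags P=1 W=1 U=1 S=0
  [3] read 0x5B idx=5: raw=0x5F007 flags P=1 W=1 U=1 S=0
  ⇒ phys 0x5F48A  [4 reads]
#5 VA=0xF8283C098CD (r,kernel):
  [0] read 0x2D idx=31: raw=0x63007 flags P=1 W=1 U=1 S=0
  [1] read 0x63 idx=10: raw=0x67007 flags P=1 W=1 U=1 S=0
  [2] read 0x67 idx=30: raw=0x6B007 flags P=1 W=1 U=1 S=0
  [3] read 0x6B idx=9: raw=0x6D007 flags P=1 W=1 U=1 S=0
  ⇒ phys 0x6D8CD  [4 reads]

Entries read for #3: 4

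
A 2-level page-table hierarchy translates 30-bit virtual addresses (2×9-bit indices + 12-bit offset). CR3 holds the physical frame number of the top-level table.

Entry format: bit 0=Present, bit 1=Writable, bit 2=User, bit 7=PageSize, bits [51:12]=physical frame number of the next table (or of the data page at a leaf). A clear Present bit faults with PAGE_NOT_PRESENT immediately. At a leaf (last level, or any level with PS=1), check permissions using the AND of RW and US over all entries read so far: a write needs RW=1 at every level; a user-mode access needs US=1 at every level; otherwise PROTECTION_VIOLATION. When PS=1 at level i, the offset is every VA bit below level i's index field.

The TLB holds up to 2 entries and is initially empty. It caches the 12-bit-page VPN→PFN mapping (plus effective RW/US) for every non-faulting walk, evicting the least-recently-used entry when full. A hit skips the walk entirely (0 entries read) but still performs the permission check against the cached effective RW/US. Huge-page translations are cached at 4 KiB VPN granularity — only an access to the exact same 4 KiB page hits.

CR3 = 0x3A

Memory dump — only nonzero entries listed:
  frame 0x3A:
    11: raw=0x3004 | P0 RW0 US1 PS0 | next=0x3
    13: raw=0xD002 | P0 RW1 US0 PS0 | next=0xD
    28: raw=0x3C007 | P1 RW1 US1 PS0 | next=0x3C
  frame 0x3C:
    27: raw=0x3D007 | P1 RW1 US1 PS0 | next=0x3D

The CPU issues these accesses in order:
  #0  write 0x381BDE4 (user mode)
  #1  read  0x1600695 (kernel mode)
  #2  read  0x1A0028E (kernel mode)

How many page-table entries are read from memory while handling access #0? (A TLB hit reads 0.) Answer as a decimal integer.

Walk each access:
#0 VA=0x381BDE4 (w,user):
  L0: frame=0x3A idx=28 entry=0x3C007 [P=1 RW=1 US=1 PS=0]
  L1: frame=0x3C idx=27 entry=0x3D007 [P=1 RW=1 US=1 PS=0]
  ✓ 0x3DDE4  — 2 lookups
#1 VA=0x1600695 (r,kernel):
  L0: frame=0x3A idx=11 entry=0x3004 [P=0 RW=0 US=1 PS=0]
  ✗ PAGE_NOT_PRESENT  [1 reads]
#2 VA=0x1A0028E (r,kernel):
  L0: frame=0x3A idx=13 entry=0xD002 [P=0 RW=1 US=0 PS=0]
  ✗ PAGE_NOT_PRESENT  [1 reads]

Entries read for #0: 2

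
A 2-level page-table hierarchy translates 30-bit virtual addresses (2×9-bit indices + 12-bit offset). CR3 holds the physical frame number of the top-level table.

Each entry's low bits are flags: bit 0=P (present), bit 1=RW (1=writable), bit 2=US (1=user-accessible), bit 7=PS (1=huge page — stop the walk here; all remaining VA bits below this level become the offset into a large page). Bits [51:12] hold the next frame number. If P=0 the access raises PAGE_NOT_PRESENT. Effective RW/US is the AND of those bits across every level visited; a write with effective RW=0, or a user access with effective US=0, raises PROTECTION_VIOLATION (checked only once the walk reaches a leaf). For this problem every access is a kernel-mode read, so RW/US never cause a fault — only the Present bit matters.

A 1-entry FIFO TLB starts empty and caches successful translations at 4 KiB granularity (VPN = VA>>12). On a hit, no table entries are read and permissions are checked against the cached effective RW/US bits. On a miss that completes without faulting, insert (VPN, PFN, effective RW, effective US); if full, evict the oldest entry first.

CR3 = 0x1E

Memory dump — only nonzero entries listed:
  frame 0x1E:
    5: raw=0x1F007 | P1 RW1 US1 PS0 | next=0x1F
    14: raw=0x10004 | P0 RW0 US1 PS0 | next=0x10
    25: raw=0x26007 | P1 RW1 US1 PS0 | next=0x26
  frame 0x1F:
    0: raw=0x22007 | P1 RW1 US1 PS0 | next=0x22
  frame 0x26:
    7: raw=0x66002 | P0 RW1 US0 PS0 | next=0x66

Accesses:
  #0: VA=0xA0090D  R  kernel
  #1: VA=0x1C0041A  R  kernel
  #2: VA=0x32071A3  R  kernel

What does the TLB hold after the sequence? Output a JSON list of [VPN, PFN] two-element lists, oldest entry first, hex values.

Per-access translation:
#0 VA=0xA0090D (r,kernel):
  L0 @0x1E[5] → 0x1F007  P=1,RW=1,US=1,PS=0
  L1 @0x1F[0] → 0x22007  P=1,RW=1,US=1,PS=0
  ⇒ phys 0x2290D  [2 reads]
#1 VA=0x1C0041A (r,kernel):
  L0 @0x1E[14] → 0x10004  P=0,RW=0,US=1,PS=0
  ✗ PAGE_NOT_PRESENT  [1 reads]
#2 VA=0x32071A3 (r,kernel):
  L0 @0x1E[25] → 0x26007  P=1,RW=1,US=1,PS=0
  L1 @0x26[7] → 0x66002  P=0,RW=1,US=0,PS=0
  ✗ PAGE_NOT_PRESENT  [2 reads]

TLB: [["0xA00", "0x22"]]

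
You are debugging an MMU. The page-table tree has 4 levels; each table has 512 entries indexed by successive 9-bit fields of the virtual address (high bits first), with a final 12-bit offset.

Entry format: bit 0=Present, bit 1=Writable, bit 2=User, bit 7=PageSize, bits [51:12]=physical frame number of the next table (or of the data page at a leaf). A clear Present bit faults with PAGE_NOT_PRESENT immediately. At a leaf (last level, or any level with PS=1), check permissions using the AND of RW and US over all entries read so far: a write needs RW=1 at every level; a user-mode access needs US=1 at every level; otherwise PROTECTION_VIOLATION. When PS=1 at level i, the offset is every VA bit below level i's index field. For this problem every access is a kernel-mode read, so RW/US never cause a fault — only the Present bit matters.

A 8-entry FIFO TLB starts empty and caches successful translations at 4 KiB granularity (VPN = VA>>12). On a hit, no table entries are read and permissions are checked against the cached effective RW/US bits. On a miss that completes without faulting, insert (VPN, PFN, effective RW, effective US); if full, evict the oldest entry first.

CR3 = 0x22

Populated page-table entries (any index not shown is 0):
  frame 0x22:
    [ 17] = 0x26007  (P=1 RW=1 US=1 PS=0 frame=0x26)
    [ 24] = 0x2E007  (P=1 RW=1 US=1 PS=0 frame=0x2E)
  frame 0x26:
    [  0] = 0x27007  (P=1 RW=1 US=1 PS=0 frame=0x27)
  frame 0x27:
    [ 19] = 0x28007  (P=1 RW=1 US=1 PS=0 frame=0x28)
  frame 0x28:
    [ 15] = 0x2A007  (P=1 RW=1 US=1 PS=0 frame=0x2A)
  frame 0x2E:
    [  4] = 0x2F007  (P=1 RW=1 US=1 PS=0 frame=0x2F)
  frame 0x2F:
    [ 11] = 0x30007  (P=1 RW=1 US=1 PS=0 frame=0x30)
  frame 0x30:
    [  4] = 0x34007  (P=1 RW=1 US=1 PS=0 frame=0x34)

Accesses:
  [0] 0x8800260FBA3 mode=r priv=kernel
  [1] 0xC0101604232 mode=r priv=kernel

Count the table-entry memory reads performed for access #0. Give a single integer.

Walk each access:
#0 VA=0x8800260FBA3 (r,kernel):
  lvl0: tbl 0x22, slot 17 ⇒ 0x26007 (P1/RW1/US1/PS0)
  lvl1: tbl 0x26, slot 0 ⇒ 0x27007 (P1/RW1/US1/PS0)
  lvl2: tbl 0x27, slot 19 ⇒ 0x28007 (P1/RW1/US1/PS0)
  lvl3: tbl 0x28, slot 15 ⇒ 0x2A007 (P1/RW1/US1/PS0)
  ✓ 0x2ABA3  — 4 lookups
#1 VA=0xC0101604232 (r,kernel):
  lvl0: tbl 0x22, slot 24 ⇒ 0x2E007 (P1/RW1/US1/PS0)
  lvl1: tbl 0x2E, slot 4 ⇒ 0x2F007 (P1/RW1/US1/PS0)
  lvl2: tbl 0x2F, slot 11 ⇒ 0x30007 (P1/RW1/US1/PS0)
  lvl3: tbl 0x30, slot 4 ⇒ 0x34007 (P1/RW1/US1/PS0)
  ✓ 0x34232  — 4 lookups

Entries read for #0: 4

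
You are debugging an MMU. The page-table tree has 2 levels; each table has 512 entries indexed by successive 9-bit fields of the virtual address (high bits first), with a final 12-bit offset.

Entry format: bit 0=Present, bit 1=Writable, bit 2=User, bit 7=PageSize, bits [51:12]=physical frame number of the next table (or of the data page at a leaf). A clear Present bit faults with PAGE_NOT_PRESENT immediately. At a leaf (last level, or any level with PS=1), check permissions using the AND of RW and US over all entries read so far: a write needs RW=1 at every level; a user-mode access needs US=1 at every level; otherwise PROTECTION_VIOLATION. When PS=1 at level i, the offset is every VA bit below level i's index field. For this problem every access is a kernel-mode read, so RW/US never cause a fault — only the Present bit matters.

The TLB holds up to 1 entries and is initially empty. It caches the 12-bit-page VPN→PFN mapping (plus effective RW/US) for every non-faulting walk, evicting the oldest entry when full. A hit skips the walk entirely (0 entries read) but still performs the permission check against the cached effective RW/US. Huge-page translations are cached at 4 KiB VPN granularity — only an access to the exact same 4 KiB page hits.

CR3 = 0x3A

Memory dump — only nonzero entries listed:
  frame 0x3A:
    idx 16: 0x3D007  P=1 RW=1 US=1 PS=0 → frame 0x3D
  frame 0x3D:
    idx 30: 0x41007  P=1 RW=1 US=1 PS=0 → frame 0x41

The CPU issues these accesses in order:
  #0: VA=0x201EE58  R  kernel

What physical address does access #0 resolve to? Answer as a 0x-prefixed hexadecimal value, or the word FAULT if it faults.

Trace:
#0 VA=0x201EE58 (r,kernel):
  L0: frame=0x3A idx=16 entry=0x3D007 [P=1 RW=1 US=1 PS=0]
  L1: frame=0x3D idx=30 entry=0x41007 [P=1 RW=1 US=1 PS=0]
  → PA=0x41E58  (2 entries read)

Access #0 PA: 0x41E58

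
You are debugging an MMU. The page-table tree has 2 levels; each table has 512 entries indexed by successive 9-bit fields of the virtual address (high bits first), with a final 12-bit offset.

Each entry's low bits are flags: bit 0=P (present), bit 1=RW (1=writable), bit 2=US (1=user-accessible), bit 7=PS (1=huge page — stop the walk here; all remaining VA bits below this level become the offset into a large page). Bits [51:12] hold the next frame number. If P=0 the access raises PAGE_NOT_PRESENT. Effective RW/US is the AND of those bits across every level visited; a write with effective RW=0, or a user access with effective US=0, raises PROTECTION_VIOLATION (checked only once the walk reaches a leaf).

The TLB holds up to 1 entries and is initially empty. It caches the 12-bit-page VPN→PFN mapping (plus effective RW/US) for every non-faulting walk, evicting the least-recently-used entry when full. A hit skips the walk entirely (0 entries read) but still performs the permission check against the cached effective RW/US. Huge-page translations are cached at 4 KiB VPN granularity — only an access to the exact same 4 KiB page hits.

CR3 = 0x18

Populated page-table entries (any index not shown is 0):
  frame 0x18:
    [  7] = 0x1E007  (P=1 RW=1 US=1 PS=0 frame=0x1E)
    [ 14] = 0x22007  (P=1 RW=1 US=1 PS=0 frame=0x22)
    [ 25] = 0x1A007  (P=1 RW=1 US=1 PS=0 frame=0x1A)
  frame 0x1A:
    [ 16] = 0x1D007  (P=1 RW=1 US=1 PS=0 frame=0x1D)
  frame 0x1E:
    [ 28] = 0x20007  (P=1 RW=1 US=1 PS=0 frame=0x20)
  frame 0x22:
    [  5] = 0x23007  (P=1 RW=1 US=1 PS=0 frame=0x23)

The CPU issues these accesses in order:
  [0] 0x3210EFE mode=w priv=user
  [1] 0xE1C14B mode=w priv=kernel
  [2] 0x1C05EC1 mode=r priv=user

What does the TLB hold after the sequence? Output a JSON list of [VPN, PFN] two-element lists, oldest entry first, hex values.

Trace:
#0 VA=0x3210EFE (w,user):
  [0] read 0x18 idx=25: raw=0x1A007 flags P=1 W=1 U=1 S=0
  [1] read 0x1A idx=16: raw=0x1D007 flags P=1 W=1 U=1 S=0
  ⇒ phys 0x1DEFE  [2 reads]
#1 VA=0xE1C14B (w,kernel):
  [0] read 0x18 idx=7: raw=0x1E007 flags P=1 W=1 U=1 S=0
  [1] read 0x1E idx=28: raw=0x20007 flags P=1 W=1 U=1 S=0
  ⇒ phys 0x2014B  [2 reads]
#2 VA=0x1C05EC1 (r,user):
  [0] read 0x18 idx=14: raw=0x22007 flags P=1 W=1 U=1 S=0
  [1] read 0x22 idx=5: raw=0x23007 flags P=1 W=1 U=1 S=0
  ⇒ phys 0x23EC1  [2 reads]

TLB: [["0x1C05", "0x23"]]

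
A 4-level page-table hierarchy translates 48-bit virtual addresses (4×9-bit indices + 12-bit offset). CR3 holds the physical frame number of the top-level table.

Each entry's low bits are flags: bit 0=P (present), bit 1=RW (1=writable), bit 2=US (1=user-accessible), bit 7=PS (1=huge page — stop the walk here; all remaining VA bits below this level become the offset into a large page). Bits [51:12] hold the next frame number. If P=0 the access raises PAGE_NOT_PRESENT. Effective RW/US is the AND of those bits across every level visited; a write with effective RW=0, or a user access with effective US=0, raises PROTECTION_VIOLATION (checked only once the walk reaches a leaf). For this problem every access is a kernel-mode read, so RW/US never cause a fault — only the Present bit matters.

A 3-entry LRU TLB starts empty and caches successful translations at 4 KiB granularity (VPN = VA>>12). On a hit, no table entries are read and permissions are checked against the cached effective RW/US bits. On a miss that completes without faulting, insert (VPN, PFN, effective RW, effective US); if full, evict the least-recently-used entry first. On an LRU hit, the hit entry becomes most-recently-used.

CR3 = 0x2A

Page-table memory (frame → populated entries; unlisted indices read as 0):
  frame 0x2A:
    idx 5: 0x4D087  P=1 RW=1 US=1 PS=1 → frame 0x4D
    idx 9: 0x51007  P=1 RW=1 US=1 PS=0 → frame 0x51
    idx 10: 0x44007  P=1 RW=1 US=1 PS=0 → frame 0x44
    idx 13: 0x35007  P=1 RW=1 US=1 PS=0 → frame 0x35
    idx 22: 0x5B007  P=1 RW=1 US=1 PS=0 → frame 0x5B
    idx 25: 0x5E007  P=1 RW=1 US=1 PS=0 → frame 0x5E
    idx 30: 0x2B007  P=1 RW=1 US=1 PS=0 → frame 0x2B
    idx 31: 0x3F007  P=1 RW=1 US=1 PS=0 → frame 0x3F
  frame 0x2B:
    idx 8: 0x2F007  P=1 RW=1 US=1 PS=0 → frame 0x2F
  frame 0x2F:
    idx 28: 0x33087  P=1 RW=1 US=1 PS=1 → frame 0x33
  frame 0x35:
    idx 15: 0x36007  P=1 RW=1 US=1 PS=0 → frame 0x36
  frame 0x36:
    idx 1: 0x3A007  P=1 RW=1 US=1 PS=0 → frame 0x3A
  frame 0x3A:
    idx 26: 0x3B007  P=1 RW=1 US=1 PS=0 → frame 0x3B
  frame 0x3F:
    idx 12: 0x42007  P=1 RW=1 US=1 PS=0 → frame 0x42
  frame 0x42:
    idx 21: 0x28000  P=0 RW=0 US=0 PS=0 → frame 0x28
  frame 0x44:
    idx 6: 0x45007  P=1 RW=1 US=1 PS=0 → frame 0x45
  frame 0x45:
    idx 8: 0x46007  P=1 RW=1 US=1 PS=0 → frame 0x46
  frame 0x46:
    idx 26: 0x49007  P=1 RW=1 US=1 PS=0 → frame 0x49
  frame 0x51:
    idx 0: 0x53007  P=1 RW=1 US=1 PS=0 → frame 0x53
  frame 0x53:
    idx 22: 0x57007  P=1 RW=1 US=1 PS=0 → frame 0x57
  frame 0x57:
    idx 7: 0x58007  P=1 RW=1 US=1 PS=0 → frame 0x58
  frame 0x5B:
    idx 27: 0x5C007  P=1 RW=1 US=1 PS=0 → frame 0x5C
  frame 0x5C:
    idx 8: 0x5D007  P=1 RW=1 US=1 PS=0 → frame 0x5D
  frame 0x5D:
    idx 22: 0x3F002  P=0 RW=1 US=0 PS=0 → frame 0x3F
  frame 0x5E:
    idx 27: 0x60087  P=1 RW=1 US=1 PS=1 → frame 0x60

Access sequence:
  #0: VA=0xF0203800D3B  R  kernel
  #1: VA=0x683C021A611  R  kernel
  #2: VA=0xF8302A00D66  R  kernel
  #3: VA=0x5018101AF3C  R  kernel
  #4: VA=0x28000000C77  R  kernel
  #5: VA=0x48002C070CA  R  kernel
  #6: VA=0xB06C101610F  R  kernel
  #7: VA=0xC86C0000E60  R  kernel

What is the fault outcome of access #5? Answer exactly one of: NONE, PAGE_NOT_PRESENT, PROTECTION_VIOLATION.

Trace:
#0 VA=0xF0203800D3B (r,kernel):
  lvl0: tbl 0x2A, slot 30 ⇒ 0x2B007 (P1/RW1/US1/PS0)
  lvl1: tbl 0x2B, slot 8 ⇒ 0x2F007 (P1/RW1/US1/PS0)
  lvl2: tbl 0x2F, slot 28 ⇒ 0x33087 (P1/RW1/US1/PS1)
  ⇒ phys 0x33D3B (huge @L2)  [3 reads]
#1 VA=0x683C021A611 (r,kernel):
  lvl0: tbl 0x2A, slot 13 ⇒ 0x35007 (P1/RW1/US1/PS0)
  lvl1: tbl 0x35, slot 15 ⇒ 0x36007 (P1/RW1/US1/PS0)
  lvl2: tbl 0x36, slot 1 ⇒ 0x3A007 (P1/RW1/US1/PS0)
  lvl3: tbl 0x3A, slot 26 ⇒ 0x3B007 (P1/RW1/US1/PS0)
  ⇒ phys 0x3B611  [4 reads]
#2 VA=0xF8302A00D66 (r,kernel):
  lvl0: tbl 0x2A, slot 31 ⇒ 0x3F007 (P1/RW1/US1/PS0)
  lvl1: tbl 0x3F, slot 12 ⇒ 0x42007 (P1/RW1/US1/PS0)
  lvl2: tbl 0x42, slot 21 ⇒ 0x28000 (P0/RW0/US0/PS0)
  ⇒ fault: PAGE_NOT_PRESENT  — 3 lookups
#3 VA=0x5018101AF3C (r,kernel):
  lvl0: tbl 0x2A, slot 10 ⇒ 0x44007 (P1/RW1/US1/PS0)
  lvl1: tbl 0x44, slot 6 ⇒ 0x45007 (P1/RW1/US1/PS0)
  lvl2: tbl 0x45, slot 8 ⇒ 0x46007 (P1/RW1/US1/PS0)
  lvl3: tbl 0x46, slot 26 ⇒ 0x49007 (P1/RW1/US1/PS0)
  ⇒ phys 0x49F3C  [4 reads]
#4 VA=0x28000000C77 (r,kernel):
  lvl0: tbl 0x2A, slot 5 ⇒ 0x4D087 (P1/RW1/US1/PS1)
  ⇒ phys 0x4DC77 (huge @L0)  [1 reads]
#5 VA=0x48002C070CA (r,kernel):
  lvl0: tbl 0x2A, slot 9 ⇒ 0x51007 (P1/RW1/US1/PS0)
  lvl1: tbl 0x51, slot 0 ⇒ 0x53007 (P1/RW1/US1/PS0)
  lvl2: tbl 0x53, slot 22 ⇒ 0x57007 (P1/RW1/US1/PS0)
  lvl3: tbl 0x57, slot 7 ⇒ 0x58007 (P1/RW1/US1/PS0)
  ⇒ phys 0x580CA  [4 reads]
#6 VA=0xB06C101610F (r,kernel):
  lvl0: tbl 0x2A, slot 22 ⇒ 0x5B007 (P1/RW1/US1/PS0)
  lvl1: tbl 0x5B, slot 27 ⇒ 0x5C007 (P1/RW1/US1/PS0)
  lvl2: tbl 0x5C, slot 8 ⇒ 0x5D007 (P1/RW1/US1/PS0)
  lvl3: tbl 0x5D, slot 22 ⇒ 0x3F002 (P0/RW1/US0/PS0)
  ⇒ fault: PAGE_NOT_PRESENT  — 4 lookups
#7 VA=0xC86C0000E60 (r,kernel):
  lvl0: tbl 0x2A, slot 25 ⇒ 0x5E007 (P1/RW1/US1/PS0)
  lvl1: tbl 0x5E, slot 27 ⇒ 0x60087 (P1/RW1/US1/PS1)
  ⇒ phys 0x60E60 (huge @L1)  [2 reads]

Access #5 fault: NONE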